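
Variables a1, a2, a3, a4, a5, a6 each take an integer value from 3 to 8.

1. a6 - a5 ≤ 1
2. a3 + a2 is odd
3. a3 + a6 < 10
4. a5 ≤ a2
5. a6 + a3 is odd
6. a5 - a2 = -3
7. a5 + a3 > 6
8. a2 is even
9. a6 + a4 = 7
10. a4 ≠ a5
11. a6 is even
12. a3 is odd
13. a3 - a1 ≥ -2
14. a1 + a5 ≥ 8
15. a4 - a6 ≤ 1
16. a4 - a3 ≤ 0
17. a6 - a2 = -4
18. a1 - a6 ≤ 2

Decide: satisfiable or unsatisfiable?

Try a1 = 3, a2 = 8, a3 = 3, a4 = 3, a5 = 5, a6 = 4.
Check constraint 1: a6 - a5 = -1; constraint 3: a3 + a6 = 7; constraint 6: a5 - a2 = -3. The remaining constraints are straightforward to verify.

Satisfiable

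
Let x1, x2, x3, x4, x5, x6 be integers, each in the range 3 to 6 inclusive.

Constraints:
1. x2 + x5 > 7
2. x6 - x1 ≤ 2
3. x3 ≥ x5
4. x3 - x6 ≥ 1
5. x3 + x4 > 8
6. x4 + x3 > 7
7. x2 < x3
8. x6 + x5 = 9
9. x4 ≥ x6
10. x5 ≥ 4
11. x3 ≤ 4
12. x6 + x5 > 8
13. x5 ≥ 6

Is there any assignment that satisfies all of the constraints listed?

From constraint 13: x5 ≥ 6. From constraints 3 and 11: x5 ≤ x3 and x3 ≤ 4, so x5 ≤ 4. But 4 < 6, so no value of x5 works.

Unsatisfiable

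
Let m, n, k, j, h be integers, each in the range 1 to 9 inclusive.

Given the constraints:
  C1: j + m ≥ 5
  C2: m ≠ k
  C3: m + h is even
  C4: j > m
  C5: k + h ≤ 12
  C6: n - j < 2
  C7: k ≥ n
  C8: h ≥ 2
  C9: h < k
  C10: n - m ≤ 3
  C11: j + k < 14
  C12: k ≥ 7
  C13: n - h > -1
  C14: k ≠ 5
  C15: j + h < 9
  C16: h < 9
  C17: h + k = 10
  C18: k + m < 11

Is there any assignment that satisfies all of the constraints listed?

Try m = 2, n = 4, k = 8, j = 5, h = 2.
Check constraint 1: j + m = 7; constraint 5: k + h = 10; constraint 6: n - j = -1. The remaining constraints are straightforward to verify.

Satisfiable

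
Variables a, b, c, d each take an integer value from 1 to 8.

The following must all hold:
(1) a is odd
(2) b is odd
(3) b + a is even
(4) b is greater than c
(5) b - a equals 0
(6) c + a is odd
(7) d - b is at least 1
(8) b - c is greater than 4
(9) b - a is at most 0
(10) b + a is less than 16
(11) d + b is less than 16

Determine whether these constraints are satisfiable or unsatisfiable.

Take a = 7, b = 7, c = 2, d = 8. Then constraint 5: b - a = 0; constraint 7: d - b = 1; constraint 8: b - c = 5, and every other listed constraint is also met.

Satisfiable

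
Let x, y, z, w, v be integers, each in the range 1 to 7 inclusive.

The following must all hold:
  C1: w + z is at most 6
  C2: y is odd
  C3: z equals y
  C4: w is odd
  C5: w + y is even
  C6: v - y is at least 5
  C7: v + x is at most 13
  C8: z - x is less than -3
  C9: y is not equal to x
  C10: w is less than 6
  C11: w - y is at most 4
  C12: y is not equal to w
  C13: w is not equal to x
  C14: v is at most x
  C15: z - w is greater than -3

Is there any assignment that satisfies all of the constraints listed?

Satisfiable

Try x = 7, y = 1, z = 1, w = 3, v = 6.
Check constraint 1: w + z = 4; constraint 6: v - y = 5; constraint 7: v + x = 13. The remaining constraints are straightforward to verify.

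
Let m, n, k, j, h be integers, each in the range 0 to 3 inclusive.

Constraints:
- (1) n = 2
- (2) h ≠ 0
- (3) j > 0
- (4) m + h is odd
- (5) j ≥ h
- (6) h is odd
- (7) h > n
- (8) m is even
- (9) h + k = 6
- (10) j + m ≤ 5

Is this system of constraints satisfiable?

One satisfying assignment is m = 2, n = 2, k = 3, j = 3, h = 3.
For the less obvious constraints — constraint 9: h + k = 6; constraint 10: j + m = 5 — and the others hold by inspection.

Satisfiable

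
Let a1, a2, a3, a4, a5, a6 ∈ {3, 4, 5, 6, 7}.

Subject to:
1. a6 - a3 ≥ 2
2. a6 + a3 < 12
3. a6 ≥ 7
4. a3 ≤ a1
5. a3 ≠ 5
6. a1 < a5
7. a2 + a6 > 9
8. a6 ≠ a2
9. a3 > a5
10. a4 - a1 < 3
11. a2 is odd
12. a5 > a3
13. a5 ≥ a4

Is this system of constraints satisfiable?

Constraints 4, 6, and 9 give a5 < a3, a3 ≤ a1, a1 < a5. Chaining: a5 < a3 ≤ a1 < a5, which forces a5 < a5 — impossible.

Unsatisfiable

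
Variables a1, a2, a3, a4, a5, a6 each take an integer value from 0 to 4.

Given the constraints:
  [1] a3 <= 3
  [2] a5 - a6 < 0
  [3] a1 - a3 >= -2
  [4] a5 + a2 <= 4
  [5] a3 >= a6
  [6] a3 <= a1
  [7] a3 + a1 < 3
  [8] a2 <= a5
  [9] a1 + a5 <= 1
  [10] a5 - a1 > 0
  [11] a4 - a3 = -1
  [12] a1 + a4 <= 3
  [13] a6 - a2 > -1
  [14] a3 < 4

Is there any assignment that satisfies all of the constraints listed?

Unsatisfiable

Constraints 2, 5, 6, and 10 give a1 < a5, a5 < a6, a6 ≤ a3, a3 ≤ a1. Chaining: a1 < a5 < a6 ≤ a3 ≤ a1, which forces a1 < a1 — impossible.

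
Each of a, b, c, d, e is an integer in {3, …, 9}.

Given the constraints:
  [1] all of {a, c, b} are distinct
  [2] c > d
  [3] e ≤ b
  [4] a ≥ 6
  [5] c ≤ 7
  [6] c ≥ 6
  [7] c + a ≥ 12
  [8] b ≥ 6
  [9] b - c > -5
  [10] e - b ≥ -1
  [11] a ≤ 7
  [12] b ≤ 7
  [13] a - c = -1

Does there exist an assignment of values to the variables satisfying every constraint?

Unsatisfiable

Constraints 4, 5, 6, 8, 11, and 12 confine each of a, c, b to the 2 values {6, 7}.
Constraint 1 requires all 3 of them to be distinct, but only 2 values are available — impossible by the pigeonhole principle.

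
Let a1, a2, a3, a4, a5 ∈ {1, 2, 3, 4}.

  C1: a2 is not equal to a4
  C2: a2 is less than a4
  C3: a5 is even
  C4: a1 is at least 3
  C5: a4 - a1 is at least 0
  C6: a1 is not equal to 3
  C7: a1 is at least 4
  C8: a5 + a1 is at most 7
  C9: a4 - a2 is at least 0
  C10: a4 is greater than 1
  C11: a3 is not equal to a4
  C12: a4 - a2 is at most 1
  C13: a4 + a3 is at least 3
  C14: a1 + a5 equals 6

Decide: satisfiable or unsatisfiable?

Setting (a1, a2, a3, a4, a5) = (4, 3, 2, 4, 2) satisfies everything: constraint 5: a4 - a1 = 0; constraint 8: a5 + a1 = 6, and the others follow.

Satisfiable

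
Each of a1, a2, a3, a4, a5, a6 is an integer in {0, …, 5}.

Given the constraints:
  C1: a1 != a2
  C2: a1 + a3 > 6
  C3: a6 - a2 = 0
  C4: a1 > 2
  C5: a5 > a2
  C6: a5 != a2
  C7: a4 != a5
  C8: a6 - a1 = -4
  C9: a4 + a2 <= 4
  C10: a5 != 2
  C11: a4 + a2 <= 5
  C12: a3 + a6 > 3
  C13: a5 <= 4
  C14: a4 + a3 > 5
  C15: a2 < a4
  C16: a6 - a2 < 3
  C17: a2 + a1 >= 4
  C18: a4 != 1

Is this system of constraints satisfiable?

Satisfiable

One satisfying assignment is a1 = 5, a2 = 1, a3 = 4, a4 = 3, a5 = 4, a6 = 1.
For the less obvious constraints — constraint 2: a1 + a3 = 9; constraint 3: a6 - a2 = 0; constraint 8: a6 - a1 = -4 — and the others hold by inspection.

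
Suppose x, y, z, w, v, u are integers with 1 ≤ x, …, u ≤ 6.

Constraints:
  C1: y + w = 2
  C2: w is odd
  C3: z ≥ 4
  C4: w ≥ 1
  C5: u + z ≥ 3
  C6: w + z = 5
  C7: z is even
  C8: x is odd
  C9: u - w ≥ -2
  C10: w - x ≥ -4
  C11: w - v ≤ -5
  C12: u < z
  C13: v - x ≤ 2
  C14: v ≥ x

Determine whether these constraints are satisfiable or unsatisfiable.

Satisfiable

One satisfying assignment is x = 5, y = 1, z = 4, w = 1, v = 6, u = 2.
For the less obvious constraints — constraint 1: y + w = 2; constraint 5: u + z = 6; constraint 6: w + z = 5 — and the others hold by inspection.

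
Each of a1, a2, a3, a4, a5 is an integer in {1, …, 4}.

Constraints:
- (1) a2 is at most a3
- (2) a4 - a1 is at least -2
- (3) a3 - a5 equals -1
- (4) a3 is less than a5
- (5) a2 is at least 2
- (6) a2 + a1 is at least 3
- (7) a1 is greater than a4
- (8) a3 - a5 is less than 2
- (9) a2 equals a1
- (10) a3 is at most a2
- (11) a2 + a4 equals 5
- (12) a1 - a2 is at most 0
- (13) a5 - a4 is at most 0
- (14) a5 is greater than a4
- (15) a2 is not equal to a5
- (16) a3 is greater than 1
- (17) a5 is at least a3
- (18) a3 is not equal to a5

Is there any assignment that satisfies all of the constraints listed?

Unsatisfiable

Constraints 1, 4, 7, 12, and 13 give a1 ≤ a2, a2 ≤ a3, a3 < a5, a5 ≤ a4, a4 < a1. Chaining: a1 ≤ a2 ≤ a3 < a5 ≤ a4 < a1, which forces a1 < a1 — impossible.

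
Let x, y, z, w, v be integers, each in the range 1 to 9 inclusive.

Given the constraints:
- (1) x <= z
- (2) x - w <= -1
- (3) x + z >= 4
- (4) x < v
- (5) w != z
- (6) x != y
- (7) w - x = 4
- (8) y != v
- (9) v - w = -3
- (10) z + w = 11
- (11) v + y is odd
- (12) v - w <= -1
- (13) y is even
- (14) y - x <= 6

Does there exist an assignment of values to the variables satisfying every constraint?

Satisfiable

Try x = 2, y = 6, z = 5, w = 6, v = 3.
Check constraint 2: x - w = -4; constraint 3: x + z = 7. The remaining constraints are straightforward to verify.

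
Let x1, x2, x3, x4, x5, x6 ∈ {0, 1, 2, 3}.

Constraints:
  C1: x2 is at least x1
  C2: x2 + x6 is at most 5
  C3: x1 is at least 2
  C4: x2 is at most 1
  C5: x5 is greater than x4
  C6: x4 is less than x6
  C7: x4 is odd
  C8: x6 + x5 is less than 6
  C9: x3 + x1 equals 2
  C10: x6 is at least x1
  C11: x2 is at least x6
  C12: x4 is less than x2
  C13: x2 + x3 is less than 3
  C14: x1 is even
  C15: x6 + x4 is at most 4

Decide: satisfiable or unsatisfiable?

Unsatisfiable

From constraints 3 and 10: x6 ≥ x1 and x1 ≥ 2, so x6 ≥ 2. From constraints 4 and 11: x6 ≤ x2 and x2 ≤ 1, so x6 ≤ 1. But 1 < 2, so no value of x6 works.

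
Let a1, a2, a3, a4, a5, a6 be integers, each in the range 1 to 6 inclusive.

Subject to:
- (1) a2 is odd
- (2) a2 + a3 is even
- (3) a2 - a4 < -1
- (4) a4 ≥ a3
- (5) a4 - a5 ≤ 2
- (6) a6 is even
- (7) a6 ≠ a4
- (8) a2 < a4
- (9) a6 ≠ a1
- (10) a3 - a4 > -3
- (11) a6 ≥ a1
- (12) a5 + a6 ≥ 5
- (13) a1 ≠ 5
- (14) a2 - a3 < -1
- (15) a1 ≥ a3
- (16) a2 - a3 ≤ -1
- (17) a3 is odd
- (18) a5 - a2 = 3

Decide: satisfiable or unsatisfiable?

Satisfiable

Setting (a1, a2, a3, a4, a5, a6) = (3, 1, 3, 3, 4, 4) satisfies everything: constraint 3: a2 - a4 = -2; constraint 5: a4 - a5 = -1; constraint 10: a3 - a4 = 0, and the others follow.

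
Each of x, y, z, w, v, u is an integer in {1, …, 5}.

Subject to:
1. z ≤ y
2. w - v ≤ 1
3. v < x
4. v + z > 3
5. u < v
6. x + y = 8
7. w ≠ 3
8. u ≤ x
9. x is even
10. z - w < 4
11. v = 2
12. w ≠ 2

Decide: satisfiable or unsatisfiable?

Satisfiable

The assignment x = 4, y = 4, z = 3, w = 1, v = 2, u = 1 works:
  constraint 2 holds since w - v = -1.
  constraint 4 holds since v + z = 5.
The rest check out directly.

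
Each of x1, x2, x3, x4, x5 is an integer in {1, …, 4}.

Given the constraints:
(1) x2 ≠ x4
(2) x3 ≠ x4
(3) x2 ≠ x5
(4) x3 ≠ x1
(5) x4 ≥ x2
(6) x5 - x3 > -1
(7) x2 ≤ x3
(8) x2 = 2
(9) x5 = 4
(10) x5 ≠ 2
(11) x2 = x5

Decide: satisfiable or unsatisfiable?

Unsatisfiable

Constraint 8 fixes x2 = 2 and constraint 9 fixes x5 = 4, but constraint 11 requires x2 = x5. Since 2 ≠ 4, contradiction.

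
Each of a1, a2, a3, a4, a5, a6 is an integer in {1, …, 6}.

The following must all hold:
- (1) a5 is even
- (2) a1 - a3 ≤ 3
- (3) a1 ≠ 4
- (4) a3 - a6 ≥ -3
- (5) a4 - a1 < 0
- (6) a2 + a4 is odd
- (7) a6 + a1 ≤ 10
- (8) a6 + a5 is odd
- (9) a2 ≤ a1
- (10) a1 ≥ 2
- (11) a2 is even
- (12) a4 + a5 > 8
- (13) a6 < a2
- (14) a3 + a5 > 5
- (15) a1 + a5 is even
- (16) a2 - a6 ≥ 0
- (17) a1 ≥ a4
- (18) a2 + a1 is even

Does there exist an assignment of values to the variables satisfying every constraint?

Try a1 = 6, a2 = 4, a3 = 3, a4 = 5, a5 = 4, a6 = 3.
Check constraint 2: a1 - a3 = 3; constraint 4: a3 - a6 = 0; constraint 5: a4 - a1 = -1. The remaining constraints are straightforward to verify.

Satisfiable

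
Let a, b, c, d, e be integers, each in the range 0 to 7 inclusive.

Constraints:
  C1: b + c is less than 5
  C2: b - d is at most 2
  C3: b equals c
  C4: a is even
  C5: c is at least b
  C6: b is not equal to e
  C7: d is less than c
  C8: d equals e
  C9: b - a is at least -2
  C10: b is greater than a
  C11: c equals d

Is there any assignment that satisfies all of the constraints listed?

From constraints 3, 8, and 11, b = c = d = e, so b = e. But constraint 6 says b ≠ e. Contradiction.

Unsatisfiable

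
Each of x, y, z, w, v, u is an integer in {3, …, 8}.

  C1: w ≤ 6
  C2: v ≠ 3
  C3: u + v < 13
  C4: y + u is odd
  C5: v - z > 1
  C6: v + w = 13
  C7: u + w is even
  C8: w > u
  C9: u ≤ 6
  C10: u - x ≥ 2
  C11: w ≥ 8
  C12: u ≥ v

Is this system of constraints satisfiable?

Unsatisfiable

From constraints 9 and 12: v ≤ u ≤ 6. From constraint 1: w ≤ 6. Hence v + w ≤ 12. But constraint 6 requires v + w = 13, and 13 > 12. Contradiction.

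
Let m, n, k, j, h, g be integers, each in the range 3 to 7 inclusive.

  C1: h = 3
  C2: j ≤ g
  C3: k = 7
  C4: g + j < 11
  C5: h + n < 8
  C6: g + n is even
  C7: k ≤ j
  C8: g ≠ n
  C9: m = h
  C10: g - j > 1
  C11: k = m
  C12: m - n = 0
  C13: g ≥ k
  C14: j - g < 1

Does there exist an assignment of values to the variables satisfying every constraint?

Unsatisfiable

Constraint 3 fixes k = 7 and constraint 1 fixes h = 3. Constraints 9 and 11 give k = m = h, so k = h. But 7 ≠ 3 — contradiction.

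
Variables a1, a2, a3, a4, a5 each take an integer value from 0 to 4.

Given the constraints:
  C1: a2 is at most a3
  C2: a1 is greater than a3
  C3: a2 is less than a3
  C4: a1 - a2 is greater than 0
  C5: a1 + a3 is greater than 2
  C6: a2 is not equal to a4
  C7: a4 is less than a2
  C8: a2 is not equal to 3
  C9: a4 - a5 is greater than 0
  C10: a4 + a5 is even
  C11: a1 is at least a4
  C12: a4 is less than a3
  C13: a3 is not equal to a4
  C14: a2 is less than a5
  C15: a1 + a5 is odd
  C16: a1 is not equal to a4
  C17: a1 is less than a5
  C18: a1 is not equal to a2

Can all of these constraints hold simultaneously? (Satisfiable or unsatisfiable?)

Constraints 2, 3, 7, 9, and 17 give a3 < a1, a1 < a5, a5 < a4, a4 < a2, a2 < a3. Chaining: a3 < a1 < a5 < a4 < a2 < a3, which forces a3 < a3 — impossible.

Unsatisfiable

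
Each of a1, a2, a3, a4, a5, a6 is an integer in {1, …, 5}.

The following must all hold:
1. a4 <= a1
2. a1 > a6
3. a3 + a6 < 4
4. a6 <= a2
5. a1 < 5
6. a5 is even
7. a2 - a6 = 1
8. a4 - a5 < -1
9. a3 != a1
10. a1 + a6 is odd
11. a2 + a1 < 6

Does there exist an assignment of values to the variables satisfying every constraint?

One satisfying assignment is a1 = 2, a2 = 2, a3 = 1, a4 = 1, a5 = 4, a6 = 1.
For the less obvious constraints — constraint 3: a3 + a6 = 2; constraint 7: a2 - a6 = 1 — and the others hold by inspection.

Satisfiable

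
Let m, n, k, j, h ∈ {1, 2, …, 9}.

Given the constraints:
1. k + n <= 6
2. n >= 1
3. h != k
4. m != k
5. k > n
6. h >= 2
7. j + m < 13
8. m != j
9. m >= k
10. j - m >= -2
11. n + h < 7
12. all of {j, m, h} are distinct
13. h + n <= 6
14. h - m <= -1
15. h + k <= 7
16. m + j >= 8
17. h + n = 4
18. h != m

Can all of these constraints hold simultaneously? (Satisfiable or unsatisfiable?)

Satisfiable

Take m = 5, n = 2, k = 4, j = 6, h = 2. Then constraint 1: k + n = 6; constraint 7: j + m = 11, and every other listed constraint is also met.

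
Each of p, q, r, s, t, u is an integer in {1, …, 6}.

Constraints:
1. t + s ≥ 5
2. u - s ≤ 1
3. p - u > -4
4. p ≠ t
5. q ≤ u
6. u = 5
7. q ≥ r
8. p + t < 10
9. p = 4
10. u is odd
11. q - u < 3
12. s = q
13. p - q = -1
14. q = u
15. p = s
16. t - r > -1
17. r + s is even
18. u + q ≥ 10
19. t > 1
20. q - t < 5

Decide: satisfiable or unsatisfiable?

Unsatisfiable

Constraint 9 fixes p = 4 and constraint 6 fixes u = 5. Constraints 12, 14, and 15 give p = s = q = u, so p = u. But 4 ≠ 5 — contradiction.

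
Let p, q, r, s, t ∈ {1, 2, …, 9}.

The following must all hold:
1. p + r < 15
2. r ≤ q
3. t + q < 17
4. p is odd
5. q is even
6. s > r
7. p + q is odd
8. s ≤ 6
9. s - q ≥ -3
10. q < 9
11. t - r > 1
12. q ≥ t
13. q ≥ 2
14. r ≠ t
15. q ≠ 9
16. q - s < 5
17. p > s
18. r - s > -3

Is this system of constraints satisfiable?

Take p = 7, q = 8, r = 5, s = 6, t = 7. Then constraint 1: p + r = 12; constraint 3: t + q = 15; constraint 9: s - q = -2, and every other listed constraint is also met.

Satisfiable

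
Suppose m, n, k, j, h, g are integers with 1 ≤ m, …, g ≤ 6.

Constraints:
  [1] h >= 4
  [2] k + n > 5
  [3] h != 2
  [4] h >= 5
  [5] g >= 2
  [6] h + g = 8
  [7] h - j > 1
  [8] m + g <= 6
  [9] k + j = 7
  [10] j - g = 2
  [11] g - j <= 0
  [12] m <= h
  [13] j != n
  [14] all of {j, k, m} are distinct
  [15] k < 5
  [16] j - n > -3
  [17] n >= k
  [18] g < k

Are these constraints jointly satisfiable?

Try m = 2, n = 5, k = 3, j = 4, h = 6, g = 2.
Check constraint 2: k + n = 8; constraint 6: h + g = 8; constraint 7: h - j = 2. The remaining constraints are straightforward to verify.

Satisfiable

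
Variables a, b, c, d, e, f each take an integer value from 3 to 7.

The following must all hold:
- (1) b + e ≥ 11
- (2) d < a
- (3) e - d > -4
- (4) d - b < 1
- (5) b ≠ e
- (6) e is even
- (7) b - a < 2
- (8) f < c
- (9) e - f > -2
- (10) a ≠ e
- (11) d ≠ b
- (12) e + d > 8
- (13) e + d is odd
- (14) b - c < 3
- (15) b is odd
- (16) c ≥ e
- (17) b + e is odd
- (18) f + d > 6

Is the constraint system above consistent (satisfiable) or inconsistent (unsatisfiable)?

Satisfiable

The assignment a = 7, b = 7, c = 7, d = 5, e = 4, f = 4 works:
  constraint 1 holds since b + e = 11.
  constraint 3 holds since e - d = -1.
The rest check out directly.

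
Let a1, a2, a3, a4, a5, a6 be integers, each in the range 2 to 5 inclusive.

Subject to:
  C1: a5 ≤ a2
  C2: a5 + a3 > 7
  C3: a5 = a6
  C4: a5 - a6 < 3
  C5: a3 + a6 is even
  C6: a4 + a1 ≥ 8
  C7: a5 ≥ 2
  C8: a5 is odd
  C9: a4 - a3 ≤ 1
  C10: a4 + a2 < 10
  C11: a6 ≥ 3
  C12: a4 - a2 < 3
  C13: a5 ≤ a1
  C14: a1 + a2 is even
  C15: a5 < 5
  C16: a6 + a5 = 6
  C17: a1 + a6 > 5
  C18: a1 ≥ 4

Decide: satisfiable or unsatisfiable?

Satisfiable

Take a1 = 4, a2 = 4, a3 = 5, a4 = 4, a5 = 3, a6 = 3. Then constraint 2: a5 + a3 = 8; constraint 4: a5 - a6 = 0; constraint 6: a4 + a1 = 8, and every other listed constraint is also met.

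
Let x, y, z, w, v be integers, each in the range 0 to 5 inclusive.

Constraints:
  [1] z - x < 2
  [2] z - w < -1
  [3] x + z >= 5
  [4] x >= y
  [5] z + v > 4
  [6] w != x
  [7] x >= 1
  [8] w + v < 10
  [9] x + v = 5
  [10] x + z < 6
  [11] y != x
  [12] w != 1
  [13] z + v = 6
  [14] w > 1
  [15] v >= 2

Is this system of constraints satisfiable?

Satisfiable

One satisfying assignment is x = 2, y = 1, z = 3, w = 5, v = 3.
For the less obvious constraints — constraint 1: z - x = 1; constraint 2: z - w = -2 — and the others hold by inspection.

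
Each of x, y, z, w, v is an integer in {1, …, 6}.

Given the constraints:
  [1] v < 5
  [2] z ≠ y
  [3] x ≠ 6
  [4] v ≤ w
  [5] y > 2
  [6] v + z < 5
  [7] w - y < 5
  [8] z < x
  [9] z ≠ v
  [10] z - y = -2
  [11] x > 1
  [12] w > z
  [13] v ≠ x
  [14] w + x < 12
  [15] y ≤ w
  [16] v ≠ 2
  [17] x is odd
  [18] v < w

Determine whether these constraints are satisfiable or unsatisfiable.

Take x = 5, y = 3, z = 1, w = 6, v = 3. Then constraint 6: v + z = 4; constraint 7: w - y = 3; constraint 10: z - y = -2, and every other listed constraint is also met.

Satisfiable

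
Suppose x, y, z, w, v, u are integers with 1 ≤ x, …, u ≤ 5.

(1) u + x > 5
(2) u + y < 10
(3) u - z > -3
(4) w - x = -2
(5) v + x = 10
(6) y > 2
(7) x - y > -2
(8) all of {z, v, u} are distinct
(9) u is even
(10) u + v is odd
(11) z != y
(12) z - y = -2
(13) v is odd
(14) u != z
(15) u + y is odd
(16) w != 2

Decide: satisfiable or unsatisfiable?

Take x = 5, y = 5, z = 3, w = 3, v = 5, u = 2. Then constraint 1: u + x = 7; constraint 2: u + y = 7; constraint 3: u - z = -1, and every other listed constraint is also met.

Satisfiable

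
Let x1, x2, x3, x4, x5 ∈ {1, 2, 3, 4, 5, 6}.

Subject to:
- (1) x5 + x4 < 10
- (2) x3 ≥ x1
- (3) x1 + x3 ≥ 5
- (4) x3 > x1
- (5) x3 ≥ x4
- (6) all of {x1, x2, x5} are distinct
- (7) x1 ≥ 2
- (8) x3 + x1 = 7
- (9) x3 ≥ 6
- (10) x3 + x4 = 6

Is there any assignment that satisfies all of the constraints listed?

From constraint 9: x3 ≥ 6. From constraint 7: x1 ≥ 2. Hence x3 + x1 ≥ 8. But constraint 8 requires x3 + x1 = 7, and 7 < 8. Contradiction.

Unsatisfiable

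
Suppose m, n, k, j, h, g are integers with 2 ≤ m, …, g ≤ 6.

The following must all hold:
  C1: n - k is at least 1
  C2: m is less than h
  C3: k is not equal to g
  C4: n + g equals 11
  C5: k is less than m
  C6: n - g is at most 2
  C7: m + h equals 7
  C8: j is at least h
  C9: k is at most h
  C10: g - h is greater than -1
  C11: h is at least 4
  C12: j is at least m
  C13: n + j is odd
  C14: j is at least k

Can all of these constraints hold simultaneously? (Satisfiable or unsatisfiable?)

Satisfiable

The assignment m = 3, n = 5, k = 2, j = 4, h = 4, g = 6 works:
  constraint 1 holds since n - k = 3.
  constraint 4 holds since n + g = 11.
  constraint 6 holds since n - g = -1.
The rest check out directly.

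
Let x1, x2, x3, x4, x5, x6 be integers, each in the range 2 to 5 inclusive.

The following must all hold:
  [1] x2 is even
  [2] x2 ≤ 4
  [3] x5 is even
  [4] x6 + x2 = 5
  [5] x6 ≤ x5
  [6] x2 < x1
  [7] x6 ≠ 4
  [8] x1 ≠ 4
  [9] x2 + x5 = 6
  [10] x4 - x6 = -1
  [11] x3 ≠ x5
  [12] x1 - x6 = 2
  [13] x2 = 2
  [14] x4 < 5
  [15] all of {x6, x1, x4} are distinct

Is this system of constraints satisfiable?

Setting (x1, x2, x3, x4, x5, x6) = (5, 2, 5, 2, 4, 3) satisfies everything: constraint 4: x6 + x2 = 5; constraint 9: x2 + x5 = 6, and the others follow.

Satisfiable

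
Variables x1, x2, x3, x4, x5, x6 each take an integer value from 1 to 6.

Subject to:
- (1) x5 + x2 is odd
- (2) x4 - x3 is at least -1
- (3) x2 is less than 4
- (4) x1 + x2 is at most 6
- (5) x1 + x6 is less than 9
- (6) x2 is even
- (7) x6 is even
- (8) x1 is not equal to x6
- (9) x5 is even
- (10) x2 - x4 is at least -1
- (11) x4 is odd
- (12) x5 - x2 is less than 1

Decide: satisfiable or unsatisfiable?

Constraint 9 makes x5 even and constraint 6 makes x2 even, so x5 + x2 must be even. Constraint 1 says x5 + x2 is odd — contradiction.

Unsatisfiable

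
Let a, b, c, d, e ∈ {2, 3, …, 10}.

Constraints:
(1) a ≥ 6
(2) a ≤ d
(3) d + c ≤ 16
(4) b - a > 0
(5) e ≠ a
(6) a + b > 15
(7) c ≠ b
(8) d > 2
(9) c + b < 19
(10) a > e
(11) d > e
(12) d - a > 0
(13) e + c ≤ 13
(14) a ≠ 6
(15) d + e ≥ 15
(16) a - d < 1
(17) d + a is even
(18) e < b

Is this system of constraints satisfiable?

Try a = 8, b = 10, c = 6, d = 10, e = 6.
Check constraint 3: d + c = 16; constraint 4: b - a = 2; constraint 6: a + b = 18. The remaining constraints are straightforward to verify.

Satisfiable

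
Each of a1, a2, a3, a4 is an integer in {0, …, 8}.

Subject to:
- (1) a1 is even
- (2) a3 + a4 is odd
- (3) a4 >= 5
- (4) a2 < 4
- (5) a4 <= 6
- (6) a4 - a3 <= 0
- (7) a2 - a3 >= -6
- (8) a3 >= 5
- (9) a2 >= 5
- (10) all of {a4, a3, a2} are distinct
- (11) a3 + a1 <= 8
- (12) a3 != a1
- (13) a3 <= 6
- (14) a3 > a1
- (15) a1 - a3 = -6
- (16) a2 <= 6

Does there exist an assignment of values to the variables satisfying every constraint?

Constraints 3, 5, 8, 9, 13, and 16 confine each of a4, a3, a2 to the 2 values {5, 6}.
Constraint 10 requires all 3 of them to be distinct, but only 2 values are available — impossible by the pigeonhole principle.

Unsatisfiable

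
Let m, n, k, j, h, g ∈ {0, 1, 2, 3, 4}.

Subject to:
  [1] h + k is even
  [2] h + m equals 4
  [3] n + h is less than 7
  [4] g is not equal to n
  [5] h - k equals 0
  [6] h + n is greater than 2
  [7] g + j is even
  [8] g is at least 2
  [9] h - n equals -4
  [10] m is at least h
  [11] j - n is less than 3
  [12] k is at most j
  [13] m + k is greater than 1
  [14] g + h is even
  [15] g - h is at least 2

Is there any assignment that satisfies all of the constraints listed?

Satisfiable

One satisfying assignment is m = 4, n = 4, k = 0, j = 4, h = 0, g = 2.
For the less obvious constraints — constraint 2: h + m = 4; constraint 3: n + h = 4 — and the others hold by inspection.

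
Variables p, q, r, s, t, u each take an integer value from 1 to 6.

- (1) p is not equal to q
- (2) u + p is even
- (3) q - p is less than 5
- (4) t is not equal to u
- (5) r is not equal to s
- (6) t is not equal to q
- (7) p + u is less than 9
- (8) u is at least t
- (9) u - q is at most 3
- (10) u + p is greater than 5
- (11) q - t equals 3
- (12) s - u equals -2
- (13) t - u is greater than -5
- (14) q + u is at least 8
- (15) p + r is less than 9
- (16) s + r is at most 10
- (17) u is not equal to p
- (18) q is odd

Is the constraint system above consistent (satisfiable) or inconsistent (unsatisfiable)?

Satisfiable

One satisfying assignment is p = 3, q = 5, r = 5, s = 3, t = 2, u = 5.
For the less obvious constraints — constraint 3: q - p = 2; constraint 7: p + u = 8; constraint 9: u - q = 0 — and the others hold by inspection.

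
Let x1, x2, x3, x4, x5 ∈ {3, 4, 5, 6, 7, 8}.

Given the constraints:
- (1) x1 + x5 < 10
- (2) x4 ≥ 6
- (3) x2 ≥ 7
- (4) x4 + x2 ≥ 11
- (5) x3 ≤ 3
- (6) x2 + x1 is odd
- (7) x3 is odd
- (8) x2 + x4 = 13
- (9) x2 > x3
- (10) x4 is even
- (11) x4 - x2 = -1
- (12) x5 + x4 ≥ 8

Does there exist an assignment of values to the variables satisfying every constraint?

Satisfiable

The assignment x1 = 4, x2 = 7, x3 = 3, x4 = 6, x5 = 4 works:
  constraint 1 holds since x1 + x5 = 8.
  constraint 4 holds since x4 + x2 = 13.
  constraint 8 holds since x2 + x4 = 13.
The rest check out directly.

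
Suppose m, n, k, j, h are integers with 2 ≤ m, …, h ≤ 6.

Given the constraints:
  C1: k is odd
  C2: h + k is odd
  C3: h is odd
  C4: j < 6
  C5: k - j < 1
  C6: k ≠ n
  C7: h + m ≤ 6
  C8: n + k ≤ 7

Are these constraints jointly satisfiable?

Unsatisfiable

Constraint 3 makes h odd and constraint 1 makes k odd, so h + k must be even. Constraint 2 says h + k is odd — contradiction.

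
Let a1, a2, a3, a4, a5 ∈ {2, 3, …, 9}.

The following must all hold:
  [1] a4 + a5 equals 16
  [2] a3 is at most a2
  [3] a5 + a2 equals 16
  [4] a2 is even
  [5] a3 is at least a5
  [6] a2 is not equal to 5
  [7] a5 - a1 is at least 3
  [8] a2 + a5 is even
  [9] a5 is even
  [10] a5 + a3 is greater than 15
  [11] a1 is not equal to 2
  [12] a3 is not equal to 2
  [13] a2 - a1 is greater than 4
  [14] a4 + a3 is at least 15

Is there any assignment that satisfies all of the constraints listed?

One satisfying assignment is a1 = 3, a2 = 8, a3 = 8, a4 = 8, a5 = 8.
For the less obvious constraints — constraint 1: a4 + a5 = 16; constraint 3: a5 + a2 = 16; constraint 7: a5 - a1 = 5 — and the others hold by inspection.

Satisfiable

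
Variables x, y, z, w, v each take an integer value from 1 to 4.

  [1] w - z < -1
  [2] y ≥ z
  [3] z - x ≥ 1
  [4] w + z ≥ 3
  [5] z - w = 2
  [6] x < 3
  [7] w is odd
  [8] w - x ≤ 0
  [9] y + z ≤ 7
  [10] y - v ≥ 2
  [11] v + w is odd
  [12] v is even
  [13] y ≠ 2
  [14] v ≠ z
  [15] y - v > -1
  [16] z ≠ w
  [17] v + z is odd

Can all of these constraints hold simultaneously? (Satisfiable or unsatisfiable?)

Take x = 1, y = 4, z = 3, w = 1, v = 2. Then constraint 1: w - z = -2; constraint 3: z - x = 2, and every other listed constraint is also met.

Satisfiable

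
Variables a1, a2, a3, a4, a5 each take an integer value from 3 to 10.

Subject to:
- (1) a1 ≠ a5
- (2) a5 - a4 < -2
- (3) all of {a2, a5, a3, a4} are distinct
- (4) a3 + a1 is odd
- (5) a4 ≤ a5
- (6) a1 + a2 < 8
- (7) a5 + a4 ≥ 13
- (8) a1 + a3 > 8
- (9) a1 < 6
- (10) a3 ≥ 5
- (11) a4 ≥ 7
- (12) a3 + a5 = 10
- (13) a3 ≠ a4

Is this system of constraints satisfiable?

From constraint 10: a3 ≥ 5. From constraints 5 and 11: a5 ≥ a4 ≥ 7. Hence a3 + a5 ≥ 12. But constraint 12 requires a3 + a5 = 10, and 10 < 12. Contradiction.

Unsatisfiable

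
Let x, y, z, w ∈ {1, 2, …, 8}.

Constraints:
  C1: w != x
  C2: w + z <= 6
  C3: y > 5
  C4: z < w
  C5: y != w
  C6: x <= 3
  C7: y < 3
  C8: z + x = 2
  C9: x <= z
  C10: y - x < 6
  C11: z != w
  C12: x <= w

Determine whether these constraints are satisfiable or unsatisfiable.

From constraint 3: y ≥ 6. From constraint 7: y ≤ 2. But 2 < 6, so no value of y works.

Unsatisfiable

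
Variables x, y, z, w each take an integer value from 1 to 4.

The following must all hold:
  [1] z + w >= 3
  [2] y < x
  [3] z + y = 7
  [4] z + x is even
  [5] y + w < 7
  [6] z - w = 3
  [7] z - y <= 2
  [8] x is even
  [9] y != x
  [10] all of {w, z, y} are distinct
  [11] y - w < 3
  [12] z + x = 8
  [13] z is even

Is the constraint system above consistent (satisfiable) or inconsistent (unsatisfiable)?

Satisfiable

Take x = 4, y = 3, z = 4, w = 1. Then constraint 1: z + w = 5; constraint 3: z + y = 7, and every other listed constraint is also met.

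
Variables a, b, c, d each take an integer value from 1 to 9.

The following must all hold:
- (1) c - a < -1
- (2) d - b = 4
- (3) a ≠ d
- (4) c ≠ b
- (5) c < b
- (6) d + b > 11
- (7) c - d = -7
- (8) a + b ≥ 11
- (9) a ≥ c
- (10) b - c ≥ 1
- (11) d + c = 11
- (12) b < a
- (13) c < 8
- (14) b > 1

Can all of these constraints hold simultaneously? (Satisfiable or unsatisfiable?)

Satisfiable

Setting (a, b, c, d) = (6, 5, 2, 9) satisfies everything: constraint 1: c - a = -4; constraint 2: d - b = 4, and the others follow.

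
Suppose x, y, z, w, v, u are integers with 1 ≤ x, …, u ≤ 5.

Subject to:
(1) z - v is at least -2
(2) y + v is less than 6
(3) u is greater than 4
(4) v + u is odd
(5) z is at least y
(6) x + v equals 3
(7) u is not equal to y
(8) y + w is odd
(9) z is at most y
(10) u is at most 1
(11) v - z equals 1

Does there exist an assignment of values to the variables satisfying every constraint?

Unsatisfiable

From constraint 3: u ≥ 5. From constraint 10: u ≤ 1. But 1 < 5, so no value of u works.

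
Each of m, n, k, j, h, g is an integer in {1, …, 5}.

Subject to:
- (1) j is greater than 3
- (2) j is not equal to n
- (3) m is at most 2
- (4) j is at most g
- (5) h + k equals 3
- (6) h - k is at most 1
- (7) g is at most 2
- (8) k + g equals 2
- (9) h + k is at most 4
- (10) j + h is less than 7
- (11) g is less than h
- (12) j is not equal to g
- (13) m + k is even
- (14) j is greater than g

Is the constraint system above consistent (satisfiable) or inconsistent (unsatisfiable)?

From constraint 1: j ≥ 4. From constraints 4 and 7: j ≤ g and g ≤ 2, so j ≤ 2. But 2 < 4, so no value of j works.

Unsatisfiable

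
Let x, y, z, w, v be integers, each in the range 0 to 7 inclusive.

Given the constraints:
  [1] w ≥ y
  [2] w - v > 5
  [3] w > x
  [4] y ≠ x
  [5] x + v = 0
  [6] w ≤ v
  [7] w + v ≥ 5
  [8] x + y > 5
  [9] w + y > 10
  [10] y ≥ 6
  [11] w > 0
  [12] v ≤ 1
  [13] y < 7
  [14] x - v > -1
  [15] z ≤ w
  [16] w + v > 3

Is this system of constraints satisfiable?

Unsatisfiable

From constraints 1 and 10: w ≥ y and y ≥ 6, so w ≥ 6. From constraints 6 and 12: w ≤ v and v ≤ 1, so w ≤ 1. But 1 < 6, so no value of w works.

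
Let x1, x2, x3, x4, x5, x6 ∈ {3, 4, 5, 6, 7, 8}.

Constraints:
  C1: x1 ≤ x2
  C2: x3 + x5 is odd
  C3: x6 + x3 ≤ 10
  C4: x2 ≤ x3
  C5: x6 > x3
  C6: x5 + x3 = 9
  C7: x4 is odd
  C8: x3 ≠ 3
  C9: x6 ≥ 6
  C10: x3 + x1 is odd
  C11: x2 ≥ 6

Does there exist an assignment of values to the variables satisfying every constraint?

Unsatisfiable

From constraint 9: x6 ≥ 6. From constraints 4 and 11: x3 ≥ x2 ≥ 6. Hence x6 + x3 ≥ 12. But constraint 3 requires x6 + x3 ≤ 10, and 10 < 12. Contradiction.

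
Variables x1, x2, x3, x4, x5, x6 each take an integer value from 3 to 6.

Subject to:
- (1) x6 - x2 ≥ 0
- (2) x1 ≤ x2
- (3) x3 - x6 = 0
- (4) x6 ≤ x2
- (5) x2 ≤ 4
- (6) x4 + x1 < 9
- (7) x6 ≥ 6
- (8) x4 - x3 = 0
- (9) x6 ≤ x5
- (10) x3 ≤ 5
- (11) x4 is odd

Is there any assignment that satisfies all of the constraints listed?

From constraint 7: x6 ≥ 6. From constraints 4 and 5: x6 ≤ x2 and x2 ≤ 4, so x6 ≤ 4. But 4 < 6, so no value of x6 works.

Unsatisfiable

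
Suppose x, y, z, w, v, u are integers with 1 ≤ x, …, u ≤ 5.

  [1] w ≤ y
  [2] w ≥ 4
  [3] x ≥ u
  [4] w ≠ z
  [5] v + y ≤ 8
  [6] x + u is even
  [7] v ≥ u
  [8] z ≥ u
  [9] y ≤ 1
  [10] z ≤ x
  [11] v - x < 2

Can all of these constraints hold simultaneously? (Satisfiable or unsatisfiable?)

Unsatisfiable

From constraints 1 and 2: y ≥ w and w ≥ 4, so y ≥ 4. From constraint 9: y ≤ 1. But 1 < 4, so no value of y works.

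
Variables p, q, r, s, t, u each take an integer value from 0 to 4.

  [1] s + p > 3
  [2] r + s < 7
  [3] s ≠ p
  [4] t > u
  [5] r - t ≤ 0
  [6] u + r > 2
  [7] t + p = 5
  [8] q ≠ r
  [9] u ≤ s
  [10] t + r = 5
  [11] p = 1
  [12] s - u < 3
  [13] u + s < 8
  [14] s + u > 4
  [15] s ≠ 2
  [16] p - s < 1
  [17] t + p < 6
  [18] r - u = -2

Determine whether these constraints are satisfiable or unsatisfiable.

The assignment p = 1, q = 4, r = 1, s = 3, t = 4, u = 3 works:
  constraint 1 holds since s + p = 4.
  constraint 2 holds since r + s = 4.
The rest check out directly.

Satisfiable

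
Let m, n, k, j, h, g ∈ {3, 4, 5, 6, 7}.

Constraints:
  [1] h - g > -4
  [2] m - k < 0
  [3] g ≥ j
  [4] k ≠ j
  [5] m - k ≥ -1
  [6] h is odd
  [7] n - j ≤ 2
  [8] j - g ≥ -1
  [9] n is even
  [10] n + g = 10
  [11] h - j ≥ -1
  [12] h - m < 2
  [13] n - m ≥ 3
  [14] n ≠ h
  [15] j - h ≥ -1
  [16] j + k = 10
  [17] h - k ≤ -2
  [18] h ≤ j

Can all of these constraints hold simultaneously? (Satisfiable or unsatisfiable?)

Unsatisfiable

Constraints 5, 7, 11, 13, and 17 give h − j ≥ -1, j − n ≥ -2, n − m ≥ 3, m − k ≥ -1, k − h ≥ 2.
Adding all 5 inequalities: the left sides telescope to 0, and the right sides sum to (-1) + (-2) + 3 + (-1) + 2 = 1. So 0 ≥ 1, which is false.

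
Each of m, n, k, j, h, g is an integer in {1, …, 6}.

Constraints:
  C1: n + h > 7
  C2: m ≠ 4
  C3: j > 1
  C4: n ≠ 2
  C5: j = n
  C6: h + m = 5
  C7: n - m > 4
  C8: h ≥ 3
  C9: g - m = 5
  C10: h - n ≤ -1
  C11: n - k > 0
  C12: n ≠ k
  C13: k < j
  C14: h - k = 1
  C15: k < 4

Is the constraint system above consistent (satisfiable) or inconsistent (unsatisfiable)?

One satisfying assignment is m = 1, n = 6, k = 3, j = 6, h = 4, g = 6.
For the less obvious constraints — constraint 1: n + h = 10; constraint 6: h + m = 5 — and the others hold by inspection.

Satisfiable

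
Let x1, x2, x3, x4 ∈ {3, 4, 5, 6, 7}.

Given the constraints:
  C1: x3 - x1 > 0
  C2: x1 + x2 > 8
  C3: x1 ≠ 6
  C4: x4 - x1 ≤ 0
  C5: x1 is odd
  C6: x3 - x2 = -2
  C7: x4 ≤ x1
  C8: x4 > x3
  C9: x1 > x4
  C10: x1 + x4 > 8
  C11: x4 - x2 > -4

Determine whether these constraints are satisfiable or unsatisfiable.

Unsatisfiable

Constraints 1, 8, and 9 give x1 < x3, x3 < x4, x4 < x1. Chaining: x1 < x3 < x4 < x1, which forces x1 < x1 — impossible.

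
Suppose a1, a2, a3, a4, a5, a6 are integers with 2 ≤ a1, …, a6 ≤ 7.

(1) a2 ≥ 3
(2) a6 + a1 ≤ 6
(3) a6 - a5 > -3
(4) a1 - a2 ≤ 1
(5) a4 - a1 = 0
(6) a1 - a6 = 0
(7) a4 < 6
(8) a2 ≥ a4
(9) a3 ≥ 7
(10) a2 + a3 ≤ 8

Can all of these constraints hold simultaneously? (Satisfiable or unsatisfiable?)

Unsatisfiable

From constraint 1: a2 ≥ 3. From constraint 9: a3 ≥ 7. Hence a2 + a3 ≥ 10. But constraint 10 requires a2 + a3 ≤ 8, and 8 < 10. Contradiction.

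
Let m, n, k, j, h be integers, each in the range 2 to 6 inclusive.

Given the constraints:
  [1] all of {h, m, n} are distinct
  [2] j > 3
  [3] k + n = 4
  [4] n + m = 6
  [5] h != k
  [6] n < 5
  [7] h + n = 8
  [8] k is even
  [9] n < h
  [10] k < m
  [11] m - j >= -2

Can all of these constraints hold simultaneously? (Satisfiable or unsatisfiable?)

One satisfying assignment is m = 4, n = 2, k = 2, j = 6, h = 6.
For the less obvious constraints — constraint 3: k + n = 4; constraint 4: n + m = 6; constraint 7: h + n = 8 — and the others hold by inspection.

Satisfiable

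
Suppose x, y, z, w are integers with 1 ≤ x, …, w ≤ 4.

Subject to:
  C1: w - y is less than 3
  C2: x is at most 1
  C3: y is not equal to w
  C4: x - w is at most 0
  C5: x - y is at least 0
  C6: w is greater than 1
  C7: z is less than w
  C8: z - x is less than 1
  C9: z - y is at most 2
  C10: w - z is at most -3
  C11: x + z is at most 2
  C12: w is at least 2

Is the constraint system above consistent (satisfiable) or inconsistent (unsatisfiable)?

Constraints 4, 5, 9, and 10 give w − x ≥ 0, x − y ≥ 0, y − z ≥ -2, z − w ≥ 3.
Adding all 4 inequalities: the left sides telescope to 0, and the right sides sum to 0 + 0 + (-2) + 3 = 1. So 0 ≥ 1, which is false.

Unsatisfiable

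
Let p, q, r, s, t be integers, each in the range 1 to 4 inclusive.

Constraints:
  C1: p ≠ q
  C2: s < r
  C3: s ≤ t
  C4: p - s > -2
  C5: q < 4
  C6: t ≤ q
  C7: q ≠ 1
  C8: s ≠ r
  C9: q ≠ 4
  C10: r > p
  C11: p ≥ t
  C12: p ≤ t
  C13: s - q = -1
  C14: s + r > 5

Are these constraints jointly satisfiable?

Satisfiable

Setting (p, q, r, s, t) = (2, 3, 4, 2, 2) satisfies everything: constraint 4: p - s = 0; constraint 13: s - q = -1, and the others follow.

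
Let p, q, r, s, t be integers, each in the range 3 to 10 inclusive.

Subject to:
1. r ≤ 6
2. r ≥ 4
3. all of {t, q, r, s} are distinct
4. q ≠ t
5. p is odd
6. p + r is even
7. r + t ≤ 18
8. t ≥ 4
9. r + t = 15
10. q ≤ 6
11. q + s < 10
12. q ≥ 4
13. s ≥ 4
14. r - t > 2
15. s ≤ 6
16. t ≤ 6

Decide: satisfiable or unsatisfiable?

Unsatisfiable

Constraints 1, 2, 8, 10, 12, 13, 15, and 16 confine each of t, q, r, s to the 3 values {4, …, 6}.
Constraint 3 requires all 4 of them to be distinct, but only 3 values are available — impossible by the pigeonhole principle.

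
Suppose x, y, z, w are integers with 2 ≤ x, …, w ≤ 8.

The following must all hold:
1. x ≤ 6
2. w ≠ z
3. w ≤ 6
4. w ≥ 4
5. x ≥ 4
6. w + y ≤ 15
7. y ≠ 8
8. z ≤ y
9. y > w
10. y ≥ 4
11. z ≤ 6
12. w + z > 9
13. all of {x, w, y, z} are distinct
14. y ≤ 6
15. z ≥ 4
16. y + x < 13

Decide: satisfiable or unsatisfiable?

Constraints 1, 3, 4, 5, 10, 11, 14, and 15 confine each of x, w, y, z to the 3 values {4, …, 6}.
Constraint 13 requires all 4 of them to be distinct, but only 3 values are available — impossible by the pigeonhole principle.

Unsatisfiable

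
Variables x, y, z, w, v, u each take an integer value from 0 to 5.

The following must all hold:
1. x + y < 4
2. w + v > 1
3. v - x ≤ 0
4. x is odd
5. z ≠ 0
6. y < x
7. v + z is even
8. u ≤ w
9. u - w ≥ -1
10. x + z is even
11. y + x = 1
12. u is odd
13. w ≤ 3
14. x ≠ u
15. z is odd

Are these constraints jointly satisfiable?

Satisfiable

Take x = 1, y = 0, z = 5, w = 3, v = 1, u = 3. Then constraint 1: x + y = 1; constraint 2: w + v = 4, and every other listed constraint is also met.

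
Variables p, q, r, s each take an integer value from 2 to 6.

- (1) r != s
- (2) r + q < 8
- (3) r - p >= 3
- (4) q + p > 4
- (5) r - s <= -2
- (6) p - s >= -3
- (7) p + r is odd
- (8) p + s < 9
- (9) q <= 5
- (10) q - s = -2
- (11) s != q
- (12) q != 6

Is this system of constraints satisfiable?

Unsatisfiable

Constraints 3, 5, and 6 give p − s ≥ -3, s − r ≥ 2, r − p ≥ 3.
Adding all 3 inequalities: the left sides telescope to 0, and the right sides sum to (-3) + 2 + 3 = 2. So 0 ≥ 2, which is false.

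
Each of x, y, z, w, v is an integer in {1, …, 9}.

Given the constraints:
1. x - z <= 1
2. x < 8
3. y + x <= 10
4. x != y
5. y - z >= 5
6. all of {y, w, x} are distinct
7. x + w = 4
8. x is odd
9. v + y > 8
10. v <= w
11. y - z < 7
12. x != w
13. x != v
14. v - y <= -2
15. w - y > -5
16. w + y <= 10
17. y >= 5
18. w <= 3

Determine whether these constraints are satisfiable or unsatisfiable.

One satisfying assignment is x = 1, y = 7, z = 2, w = 3, v = 2.
For the less obvious constraints — constraint 1: x - z = -1; constraint 3: y + x = 8; constraint 5: y - z = 5 — and the others hold by inspection.

Satisfiable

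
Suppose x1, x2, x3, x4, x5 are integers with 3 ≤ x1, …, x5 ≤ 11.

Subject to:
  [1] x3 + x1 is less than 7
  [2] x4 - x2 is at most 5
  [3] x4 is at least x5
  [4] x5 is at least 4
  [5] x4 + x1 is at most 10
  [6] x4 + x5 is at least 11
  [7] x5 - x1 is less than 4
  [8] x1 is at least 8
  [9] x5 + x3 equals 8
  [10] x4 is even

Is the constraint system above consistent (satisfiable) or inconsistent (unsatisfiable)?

Unsatisfiable

From constraints 3 and 4: x4 ≥ x5 ≥ 4. From constraint 8: x1 ≥ 8. Hence x4 + x1 ≥ 12. But constraint 5 requires x4 + x1 ≤ 10, and 10 < 12. Contradiction.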